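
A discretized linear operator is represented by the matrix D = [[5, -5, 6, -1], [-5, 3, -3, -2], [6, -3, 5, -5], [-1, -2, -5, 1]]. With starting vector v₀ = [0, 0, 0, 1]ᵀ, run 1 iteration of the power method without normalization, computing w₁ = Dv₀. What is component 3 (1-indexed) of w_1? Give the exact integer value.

w1 = Dv₀ = (-1, -2, -5, 1)
The requested component of w1 is -5.

-5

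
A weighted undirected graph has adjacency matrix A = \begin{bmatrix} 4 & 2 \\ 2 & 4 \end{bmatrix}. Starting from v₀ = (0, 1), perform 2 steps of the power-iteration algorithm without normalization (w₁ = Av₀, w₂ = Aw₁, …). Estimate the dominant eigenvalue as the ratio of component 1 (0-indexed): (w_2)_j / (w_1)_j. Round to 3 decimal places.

w1 = Av₀ = (2, 4)
w2 = Aw1 = (16, 20)
Ratio at component: 20 / 4 = 5.000

λ ≈ 5.000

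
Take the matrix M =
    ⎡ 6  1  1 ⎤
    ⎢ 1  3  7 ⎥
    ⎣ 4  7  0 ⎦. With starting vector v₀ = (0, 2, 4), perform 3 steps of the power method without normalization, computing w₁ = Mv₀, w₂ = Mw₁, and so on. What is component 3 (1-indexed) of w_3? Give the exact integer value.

1778

w1 = Mv₀ = (6, 34, 14)
w2 = Mw1 = (84, 206, 262)
w3 = Mw2 = (972, 2536, 1778)
The requested component of w3 is 1778.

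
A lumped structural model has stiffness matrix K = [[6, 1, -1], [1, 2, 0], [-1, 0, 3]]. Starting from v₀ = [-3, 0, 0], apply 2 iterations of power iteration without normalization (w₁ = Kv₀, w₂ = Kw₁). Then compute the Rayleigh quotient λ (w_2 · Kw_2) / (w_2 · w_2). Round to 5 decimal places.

λ ≈ 6.49906

w1 = Kv₀ = (6·(-3) + 1·0 + (-1)·0; 1·(-3) + 2·0 + 0·0; (-1)·(-3) + 0·0 + 3·0) = (-18, -3, 3)
w2 = Kw1 = (6·(-18) + 1·(-3) + (-1)·3; 1·(-18) + 2·(-3) + 0·3; (-1)·(-18) + 0·(-3) + 3·3) = (-114, -24, 27)
Kw2 = (-735, -162, 195)
w2·Kw2 = (-114)·(-735) + (-24)·(-162) + 27·195 = 92943; w2·w2 = (-114)·(-114) + (-24)·(-24) + 27·27 = 14301
λ ≈ 92943/14301 = 6.49906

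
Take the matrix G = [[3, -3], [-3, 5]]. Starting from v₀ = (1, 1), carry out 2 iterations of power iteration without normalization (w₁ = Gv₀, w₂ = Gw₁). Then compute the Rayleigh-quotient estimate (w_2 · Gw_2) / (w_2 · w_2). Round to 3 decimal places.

λ ≈ 7.118

w1 = Gv₀ = (3·1 + (-3)·1; (-3)·1 + 5·1) = (0, 2)
w2 = Gw1 = (3·0 + (-3)·2; (-3)·0 + 5·2) = (-6, 10)
Gw2 = (-48, 68)
w2·Gw2 = (-6)·(-48) + 10·68 = 968; w2·w2 = (-6)·(-6) + 10·10 = 136
λ ≈ 968/136 = 7.118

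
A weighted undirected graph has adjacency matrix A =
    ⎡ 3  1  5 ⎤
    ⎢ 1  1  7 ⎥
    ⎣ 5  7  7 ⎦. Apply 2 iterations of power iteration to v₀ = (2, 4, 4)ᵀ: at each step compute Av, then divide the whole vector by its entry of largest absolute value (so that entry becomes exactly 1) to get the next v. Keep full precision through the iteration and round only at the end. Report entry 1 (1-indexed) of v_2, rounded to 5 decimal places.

0.53412

Av0 = (30.000000, 34.000000, 66.000000); divide by 66.000000 → v1 = (0.454545, 0.515152, 1.000000)
Av1 = (6.878788, 7.969697, 12.878788); divide by 12.878788 → v2 = (0.534118, 0.618824, 1.000000)
Requested entry of v2: 454/850 = 0.53412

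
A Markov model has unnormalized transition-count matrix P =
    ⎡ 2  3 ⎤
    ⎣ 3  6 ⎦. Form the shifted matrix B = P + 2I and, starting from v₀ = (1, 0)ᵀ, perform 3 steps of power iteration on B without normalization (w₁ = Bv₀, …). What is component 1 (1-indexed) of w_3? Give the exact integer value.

208

B = P + 2I has rows (4, 3); (3, 8)
w1 = Bv₀ = (4·1 + 3·0; 3·1 + 8·0) = (4, 3)
w2 = Bw1 = (4·4 + 3·3; 3·4 + 8·3) = (25, 36)
w3 = Bw2 = (208, 363)
Requested component of w3: 208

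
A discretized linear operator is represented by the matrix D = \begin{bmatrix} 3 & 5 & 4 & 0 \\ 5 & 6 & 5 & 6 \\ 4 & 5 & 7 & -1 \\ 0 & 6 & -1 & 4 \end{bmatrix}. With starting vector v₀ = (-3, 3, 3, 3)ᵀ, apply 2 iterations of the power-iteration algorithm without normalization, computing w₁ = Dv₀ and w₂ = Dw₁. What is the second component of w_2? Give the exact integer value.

573

w1 = Dv₀ = (18, 36, 21, 27)
w2 = Dw1 = (318, 573, 372, 303)
The requested component of w2 is 573.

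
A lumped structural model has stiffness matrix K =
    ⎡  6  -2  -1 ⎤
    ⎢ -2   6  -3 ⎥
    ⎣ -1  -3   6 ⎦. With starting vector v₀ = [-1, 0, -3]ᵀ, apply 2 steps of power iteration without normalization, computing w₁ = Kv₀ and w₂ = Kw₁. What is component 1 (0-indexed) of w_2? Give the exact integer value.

123

w1 = Kv₀ = (6·(-1) + (-2)·0 + (-1)·(-3); (-2)·(-1) + 6·0 + (-3)·(-3); (-1)·(-1) + (-3)·0 + 6·(-3)) = (-3, 11, -17)
w2 = Kw1 = (6·(-3) + (-2)·11 + (-1)·(-17); (-2)·(-3) + 6·11 + (-3)·(-17); (-1)·(-3) + (-3)·11 + 6·(-17)) = (-23, 123, -132)
The requested component of w2 is 123.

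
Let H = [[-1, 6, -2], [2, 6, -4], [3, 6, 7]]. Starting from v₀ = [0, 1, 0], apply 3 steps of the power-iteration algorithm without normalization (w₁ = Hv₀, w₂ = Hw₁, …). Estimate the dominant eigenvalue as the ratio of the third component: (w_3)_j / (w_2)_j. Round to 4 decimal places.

w1 = Hv₀ = ((-1)·0 + 6·1 + (-2)·0; 2·0 + 6·1 + (-4)·0; 3·0 + 6·1 + 7·0) = (6, 6, 6)
w2 = Hw1 = ((-1)·6 + 6·6 + (-2)·6; 2·6 + 6·6 + (-4)·6; 3·6 + 6·6 + 7·6) = (18, 24, 96)
w3 = Hw2 = (-66, -204, 870)
Ratio at component: 870 / 96 = 9.0625

λ ≈ 9.0625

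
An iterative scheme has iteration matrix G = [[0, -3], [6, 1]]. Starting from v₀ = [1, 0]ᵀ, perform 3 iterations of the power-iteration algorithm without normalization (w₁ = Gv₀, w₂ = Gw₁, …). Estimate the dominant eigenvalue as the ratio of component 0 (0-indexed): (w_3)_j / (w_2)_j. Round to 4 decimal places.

w1 = Gv₀ = (0, 6)
w2 = Gw1 = (-18, 6)
w3 = Gw2 = (-18, -102)
Ratio at component: -18 / -18 = 1.0000

1.0000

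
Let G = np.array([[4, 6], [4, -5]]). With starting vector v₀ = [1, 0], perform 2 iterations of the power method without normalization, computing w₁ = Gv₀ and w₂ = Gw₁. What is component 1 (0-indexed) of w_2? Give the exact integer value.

-4

w1 = Gv₀ = (4·1 + 6·0; 4·1 + (-5)·0) = (4, 4)
w2 = Gw1 = (4·4 + 6·4; 4·4 + (-5)·4) = (40, -4)
The requested component of w2 is -4.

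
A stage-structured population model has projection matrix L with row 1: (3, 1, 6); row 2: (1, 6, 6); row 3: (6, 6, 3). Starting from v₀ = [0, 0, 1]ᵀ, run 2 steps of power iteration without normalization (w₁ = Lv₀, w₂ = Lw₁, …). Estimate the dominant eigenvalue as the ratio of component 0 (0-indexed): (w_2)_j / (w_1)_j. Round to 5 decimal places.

w1 = Lv₀ = (6, 6, 3)
w2 = Lw1 = (42, 60, 81)
Ratio at component: 42 / 6 = 7.00000

λ ≈ 7.00000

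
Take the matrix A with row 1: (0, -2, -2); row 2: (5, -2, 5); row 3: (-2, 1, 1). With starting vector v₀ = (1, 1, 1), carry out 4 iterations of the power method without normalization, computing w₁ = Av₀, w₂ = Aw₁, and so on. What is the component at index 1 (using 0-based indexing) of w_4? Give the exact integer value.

w1 = Av₀ = (0·1 + (-2)·1 + (-2)·1; 5·1 + (-2)·1 + 5·1; (-2)·1 + 1·1 + 1·1) = (-4, 8, 0)
w2 = Aw1 = (0·(-4) + (-2)·8 + (-2)·0; 5·(-4) + (-2)·8 + 5·0; (-2)·(-4) + 1·8 + 1·0) = (-16, -36, 16)
w3 = Aw2 = (40, 72, 12)
w4 = Aw3 = (-168, 116, 4)
The requested component of w4 is 116.

116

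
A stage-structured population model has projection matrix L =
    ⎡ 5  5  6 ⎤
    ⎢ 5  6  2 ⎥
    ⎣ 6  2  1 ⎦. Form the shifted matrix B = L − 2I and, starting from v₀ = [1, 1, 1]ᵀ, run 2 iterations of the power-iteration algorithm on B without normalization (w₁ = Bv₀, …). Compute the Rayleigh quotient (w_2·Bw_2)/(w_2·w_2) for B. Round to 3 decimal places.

11.151

B = L − 2I has rows (3, 5, 6); (5, 4, 2); (6, 2, -1)
w1 = Bv₀ = (14, 11, 7)
w2 = Bw1 = (139, 128, 99)
Bw2 = (1651, 1405, 991)
w2·Bw2 = 507438; w2·w2 = 45506; μ ≈ 507438/45506 = 11.151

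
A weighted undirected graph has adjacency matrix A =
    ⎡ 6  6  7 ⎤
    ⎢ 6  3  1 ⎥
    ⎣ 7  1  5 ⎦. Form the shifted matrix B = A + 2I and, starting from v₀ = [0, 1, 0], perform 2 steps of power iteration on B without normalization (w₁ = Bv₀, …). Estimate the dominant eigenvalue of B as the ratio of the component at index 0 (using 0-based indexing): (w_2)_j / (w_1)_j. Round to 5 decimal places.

μ ≈ 14.16667

B = A + 2I has rows (8, 6, 7); (6, 5, 1); (7, 1, 7)
w1 = Bv₀ = (6, 5, 1)
w2 = Bw1 = (85, 62, 54)
Ratio: 85/6 = 14.16667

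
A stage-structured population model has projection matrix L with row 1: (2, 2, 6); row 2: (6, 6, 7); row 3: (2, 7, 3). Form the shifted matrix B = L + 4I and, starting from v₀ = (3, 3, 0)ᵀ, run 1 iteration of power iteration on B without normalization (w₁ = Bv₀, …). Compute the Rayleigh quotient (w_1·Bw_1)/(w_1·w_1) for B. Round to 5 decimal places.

B = L + 4I has rows (6, 2, 6); (6, 10, 7); (2, 7, 7)
w1 = Bv₀ = (24, 48, 27)
Bw1 = (402, 813, 573)
w1·Bw1 = 64143; w1·w1 = 3609; μ ≈ 64143/3609 = 17.77307

μ ≈ 17.77307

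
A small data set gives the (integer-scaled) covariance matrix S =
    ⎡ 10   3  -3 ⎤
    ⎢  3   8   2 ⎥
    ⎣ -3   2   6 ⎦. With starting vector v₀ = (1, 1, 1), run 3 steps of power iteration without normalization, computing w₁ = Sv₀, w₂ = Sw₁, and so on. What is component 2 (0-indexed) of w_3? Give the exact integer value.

72

w1 = Sv₀ = (10, 13, 5)
w2 = Sw1 = (124, 144, 26)
w3 = Sw2 = (1594, 1576, 72)
The requested component of w3 is 72.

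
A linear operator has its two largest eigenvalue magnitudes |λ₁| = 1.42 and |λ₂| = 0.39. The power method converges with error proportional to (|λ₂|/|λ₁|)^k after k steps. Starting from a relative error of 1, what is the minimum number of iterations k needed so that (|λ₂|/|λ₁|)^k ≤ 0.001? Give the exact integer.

6

|λ₂/λ₁| = 0.39/1.42 = 0.27465
Need k ≥ ln(0.001) / ln(0.27465) = -6.9078 / -1.2923 ≈ 5.345
Smallest integer k satisfying the bound: 6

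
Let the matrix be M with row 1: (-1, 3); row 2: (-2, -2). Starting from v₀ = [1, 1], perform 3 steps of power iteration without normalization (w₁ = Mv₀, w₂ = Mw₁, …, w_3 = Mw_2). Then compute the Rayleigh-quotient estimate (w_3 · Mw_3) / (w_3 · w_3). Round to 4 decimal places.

w1 = Mv₀ = ((-1)·1 + 3·1; (-2)·1 + (-2)·1) = (2, -4)
w2 = Mw1 = ((-1)·2 + 3·(-4); (-2)·2 + (-2)·(-4)) = (-14, 4)
w3 = Mw2 = (26, 20)
Mw3 = (34, -92)
w3·Mw3 = 26·34 + 20·(-92) = -956; w3·w3 = 26·26 + 20·20 = 1076
λ ≈ -956/1076 = -0.8885

-0.8885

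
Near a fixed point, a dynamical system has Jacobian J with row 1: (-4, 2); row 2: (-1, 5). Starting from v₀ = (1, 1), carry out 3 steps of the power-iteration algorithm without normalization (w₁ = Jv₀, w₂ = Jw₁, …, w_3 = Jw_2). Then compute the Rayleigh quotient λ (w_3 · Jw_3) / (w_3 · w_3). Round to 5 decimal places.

w1 = Jv₀ = ((-4)·1 + 2·1; (-1)·1 + 5·1) = (-2, 4)
w2 = Jw1 = ((-4)·(-2) + 2·4; (-1)·(-2) + 5·4) = (16, 22)
w3 = Jw2 = (-20, 94)
Jw3 = (268, 490)
w3·Jw3 = (-20)·268 + 94·490 = 40700; w3·w3 = (-20)·(-20) + 94·94 = 9236
λ ≈ 40700/9236 = 4.40667

λ ≈ 4.40667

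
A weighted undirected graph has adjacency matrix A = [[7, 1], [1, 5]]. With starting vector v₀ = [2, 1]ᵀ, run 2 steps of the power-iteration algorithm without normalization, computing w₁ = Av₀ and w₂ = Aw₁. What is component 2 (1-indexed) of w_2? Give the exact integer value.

50

w1 = Av₀ = (7·2 + 1·1; 1·2 + 5·1) = (15, 7)
w2 = Aw1 = (7·15 + 1·7; 1·15 + 5·7) = (112, 50)
The requested component of w2 is 50.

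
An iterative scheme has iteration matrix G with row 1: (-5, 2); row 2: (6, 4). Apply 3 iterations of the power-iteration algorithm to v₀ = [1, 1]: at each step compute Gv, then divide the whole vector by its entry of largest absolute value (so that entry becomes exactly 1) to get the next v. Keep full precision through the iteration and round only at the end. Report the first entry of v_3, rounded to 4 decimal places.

Gv0 = (-3.00000, 10.00000); divide by 10.00000 → v1 = (-0.30000, 1.00000)
Gv1 = (3.50000, 2.20000); divide by 3.50000 → v2 = (1.00000, 0.62857)
Gv2 = (-3.74286, 8.51429); divide by 8.51429 → v3 = (-0.43960, 1.00000)
Requested entry of v3: -131/298 = -0.4396

-0.4396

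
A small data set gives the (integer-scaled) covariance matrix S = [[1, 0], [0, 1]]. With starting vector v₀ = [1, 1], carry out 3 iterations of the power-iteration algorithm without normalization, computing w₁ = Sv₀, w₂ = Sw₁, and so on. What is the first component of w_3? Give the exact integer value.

1

w1 = Sv₀ = (1, 1)
w2 = Sw1 = (1, 1)
w3 = Sw2 = (1, 1)
The requested component of w3 is 1.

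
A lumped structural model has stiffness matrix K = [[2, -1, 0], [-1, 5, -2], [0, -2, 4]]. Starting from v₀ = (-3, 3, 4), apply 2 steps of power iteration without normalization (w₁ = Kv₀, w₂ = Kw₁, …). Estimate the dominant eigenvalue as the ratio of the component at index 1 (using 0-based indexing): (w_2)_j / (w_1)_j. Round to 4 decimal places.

3.9000

w1 = Kv₀ = (2·(-3) + (-1)·3 + 0·4; (-1)·(-3) + 5·3 + (-2)·4; 0·(-3) + (-2)·3 + 4·4) = (-9, 10, 10)
w2 = Kw1 = (2·(-9) + (-1)·10 + 0·10; (-1)·(-9) + 5·10 + (-2)·10; 0·(-9) + (-2)·10 + 4·10) = (-28, 39, 20)
Ratio at component: 39 / 10 = 3.9000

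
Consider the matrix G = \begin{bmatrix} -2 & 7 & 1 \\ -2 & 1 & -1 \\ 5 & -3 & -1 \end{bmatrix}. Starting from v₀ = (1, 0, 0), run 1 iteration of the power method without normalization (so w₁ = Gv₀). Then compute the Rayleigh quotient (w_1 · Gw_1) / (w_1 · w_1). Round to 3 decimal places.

λ ≈ -0.879

w1 = Gv₀ = ((-2)·1 + 7·0 + 1·0; (-2)·1 + 1·0 + (-1)·0; 5·1 + (-3)·0 + (-1)·0) = (-2, -2, 5)
Gw1 = (-5, -3, -9)
w1·Gw1 = (-2)·(-5) + (-2)·(-3) + 5·(-9) = -29; w1·w1 = (-2)·(-2) + (-2)·(-2) + 5·5 = 33
λ ≈ -29/33 = -0.879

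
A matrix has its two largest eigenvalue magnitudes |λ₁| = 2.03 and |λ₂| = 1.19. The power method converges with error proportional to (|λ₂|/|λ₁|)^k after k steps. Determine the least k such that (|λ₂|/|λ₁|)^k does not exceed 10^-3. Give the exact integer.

|λ₂/λ₁| = 1.19/2.03 = 0.58621
Need k ≥ ln(10^-3) / ln(0.58621) = -6.9078 / -0.5341 ≈ 12.934
Smallest integer k satisfying the bound: 13

13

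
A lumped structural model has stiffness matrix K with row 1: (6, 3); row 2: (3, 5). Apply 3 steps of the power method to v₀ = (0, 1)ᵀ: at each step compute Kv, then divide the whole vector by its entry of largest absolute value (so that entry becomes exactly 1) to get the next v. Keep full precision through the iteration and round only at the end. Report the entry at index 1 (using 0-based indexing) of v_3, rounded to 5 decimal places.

Kv0 = (3.000000, 5.000000); divide by 5.000000 → v1 = (0.600000, 1.000000)
Kv1 = (6.600000, 6.800000); divide by 6.800000 → v2 = (0.970588, 1.000000)
Kv2 = (8.823529, 7.911765); divide by 8.823529 → v3 = (1.000000, 0.896667)
Requested entry of v3: 269/300 = 0.89667

0.89667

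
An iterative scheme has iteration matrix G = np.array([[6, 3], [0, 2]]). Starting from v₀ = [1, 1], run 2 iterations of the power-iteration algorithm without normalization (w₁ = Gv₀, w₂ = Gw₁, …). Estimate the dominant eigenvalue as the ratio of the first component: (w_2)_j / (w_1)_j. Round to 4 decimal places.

6.6667

w1 = Gv₀ = (9, 2)
w2 = Gw1 = (60, 4)
Ratio at component: 60 / 9 = 6.6667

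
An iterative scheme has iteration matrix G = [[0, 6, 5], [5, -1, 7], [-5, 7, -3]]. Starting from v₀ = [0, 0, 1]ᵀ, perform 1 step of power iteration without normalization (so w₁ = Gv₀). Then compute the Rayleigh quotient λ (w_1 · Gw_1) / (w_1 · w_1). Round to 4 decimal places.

w1 = Gv₀ = (0·0 + 6·0 + 5·1; 5·0 + (-1)·0 + 7·1; (-5)·0 + 7·0 + (-3)·1) = (5, 7, -3)
Gw1 = (27, -3, 33)
w1·Gw1 = 5·27 + 7·(-3) + (-3)·33 = 15; w1·w1 = 5·5 + 7·7 + (-3)·(-3) = 83
λ ≈ 15/83 = 0.1807

λ ≈ 0.1807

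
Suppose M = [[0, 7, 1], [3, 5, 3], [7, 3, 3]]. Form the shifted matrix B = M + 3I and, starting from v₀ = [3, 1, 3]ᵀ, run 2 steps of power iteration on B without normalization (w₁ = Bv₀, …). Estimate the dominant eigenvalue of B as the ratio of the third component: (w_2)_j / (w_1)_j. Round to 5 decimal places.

μ ≈ 11.02381

B = M + 3I has rows (3, 7, 1); (3, 8, 3); (7, 3, 6)
w1 = Bv₀ = (3·3 + 7·1 + 1·3; 3·3 + 8·1 + 3·3; 7·3 + 3·1 + 6·3) = (19, 26, 42)
w2 = Bw1 = (3·19 + 7·26 + 1·42; 3·19 + 8·26 + 3·42; 7·19 + 3·26 + 6·42) = (281, 391, 463)
Ratio: 463/42 = 11.02381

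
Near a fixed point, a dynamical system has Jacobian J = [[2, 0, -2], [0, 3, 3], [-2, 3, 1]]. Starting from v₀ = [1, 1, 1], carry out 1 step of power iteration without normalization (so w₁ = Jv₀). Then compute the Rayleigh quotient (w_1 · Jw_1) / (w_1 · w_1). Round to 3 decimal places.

λ ≈ 4.600

w1 = Jv₀ = (2·1 + 0·1 + (-2)·1; 0·1 + 3·1 + 3·1; (-2)·1 + 3·1 + 1·1) = (0, 6, 2)
Jw1 = (-4, 24, 20)
w1·Jw1 = 0·(-4) + 6·24 + 2·20 = 184; w1·w1 = 0·0 + 6·6 + 2·2 = 40
λ ≈ 184/40 = 4.600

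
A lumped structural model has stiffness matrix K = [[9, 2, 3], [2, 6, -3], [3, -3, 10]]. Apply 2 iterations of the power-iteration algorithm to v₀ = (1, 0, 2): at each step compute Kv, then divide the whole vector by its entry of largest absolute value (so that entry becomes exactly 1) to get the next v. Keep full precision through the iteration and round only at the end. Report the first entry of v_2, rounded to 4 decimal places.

Kv0 = (15.00000, -4.00000, 23.00000); divide by 23.00000 → v1 = (0.65217, -0.17391, 1.00000)
Kv1 = (8.52174, -2.73913, 12.47826); divide by 12.47826 → v2 = (0.68293, -0.21951, 1.00000)
Requested entry of v2: 196/287 = 0.6829

0.6829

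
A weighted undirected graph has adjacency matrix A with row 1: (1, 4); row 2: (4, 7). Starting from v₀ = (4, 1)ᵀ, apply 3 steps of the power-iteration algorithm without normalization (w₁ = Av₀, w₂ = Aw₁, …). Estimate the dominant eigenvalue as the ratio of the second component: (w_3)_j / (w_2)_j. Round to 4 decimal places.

9.0725

w1 = Av₀ = (8, 23)
w2 = Aw1 = (100, 193)
w3 = Aw2 = (872, 1751)
Ratio at component: 1751 / 193 = 9.0725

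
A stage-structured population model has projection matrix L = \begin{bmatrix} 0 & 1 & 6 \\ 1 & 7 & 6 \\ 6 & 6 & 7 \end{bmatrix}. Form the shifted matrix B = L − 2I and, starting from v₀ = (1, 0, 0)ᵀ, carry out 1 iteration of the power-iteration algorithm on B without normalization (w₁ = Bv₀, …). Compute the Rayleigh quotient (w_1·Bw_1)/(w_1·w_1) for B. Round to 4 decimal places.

2.4634

B = L − 2I has rows (-2, 1, 6); (1, 5, 6); (6, 6, 5)
w1 = Bv₀ = ((-2)·1 + 1·0 + 6·0; 1·1 + 5·0 + 6·0; 6·1 + 6·0 + 5·0) = (-2, 1, 6)
Bw1 = (41, 39, 24)
w1·Bw1 = 101; w1·w1 = 41; μ ≈ 101/41 = 2.4634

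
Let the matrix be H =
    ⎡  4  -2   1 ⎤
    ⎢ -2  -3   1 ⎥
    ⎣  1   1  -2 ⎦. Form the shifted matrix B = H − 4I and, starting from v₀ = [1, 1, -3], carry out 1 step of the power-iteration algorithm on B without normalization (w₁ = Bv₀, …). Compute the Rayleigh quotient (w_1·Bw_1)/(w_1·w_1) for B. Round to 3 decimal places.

-7.606

B = H − 4I has rows (0, -2, 1); (-2, -7, 1); (1, 1, -6)
w1 = Bv₀ = (0·1 + (-2)·1 + 1·(-3); (-2)·1 + (-7)·1 + 1·(-3); 1·1 + 1·1 + (-6)·(-3)) = (-5, -12, 20)
Bw1 = (44, 114, -137)
w1·Bw1 = -4328; w1·w1 = 569; μ ≈ -4328/569 = -7.606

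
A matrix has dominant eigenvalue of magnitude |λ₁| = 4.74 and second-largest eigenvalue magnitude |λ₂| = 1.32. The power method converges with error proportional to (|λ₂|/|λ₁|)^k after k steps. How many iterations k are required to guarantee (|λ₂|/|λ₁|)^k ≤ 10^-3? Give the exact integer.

|λ₂/λ₁| = 1.32/4.74 = 0.27848
Need k ≥ ln(10^-3) / ln(0.27848) = -6.9078 / -1.2784 ≈ 5.403
Smallest integer k satisfying the bound: 6

6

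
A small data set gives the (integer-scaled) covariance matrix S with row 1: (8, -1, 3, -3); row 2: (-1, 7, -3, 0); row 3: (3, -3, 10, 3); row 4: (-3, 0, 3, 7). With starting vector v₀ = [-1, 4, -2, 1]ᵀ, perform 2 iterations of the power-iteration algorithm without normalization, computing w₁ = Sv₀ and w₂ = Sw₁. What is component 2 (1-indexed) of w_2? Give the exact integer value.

w1 = Sv₀ = (8·(-1) + (-1)·4 + 3·(-2) + (-3)·1; (-1)·(-1) + 7·4 + (-3)·(-2) + 0·1; 3·(-1) + (-3)·4 + 10·(-2) + 3·1; (-3)·(-1) + 0·4 + 3·(-2) + 7·1) = (-21, 35, -32, 4)
w2 = Sw1 = (8·(-21) + (-1)·35 + 3·(-32) + (-3)·4; (-1)·(-21) + 7·35 + (-3)·(-32) + 0·4; 3·(-21) + (-3)·35 + 10·(-32) + 3·4; (-3)·(-21) + 0·35 + 3·(-32) + 7·4) = (-311, 362, -476, -5)
The requested component of w2 is 362.

362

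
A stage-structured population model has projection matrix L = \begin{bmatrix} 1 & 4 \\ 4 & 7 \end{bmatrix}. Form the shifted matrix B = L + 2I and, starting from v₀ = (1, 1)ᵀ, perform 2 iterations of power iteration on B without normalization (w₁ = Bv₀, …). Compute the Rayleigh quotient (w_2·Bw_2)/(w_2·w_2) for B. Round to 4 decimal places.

B = L + 2I has rows (3, 4); (4, 9)
w1 = Bv₀ = (3·1 + 4·1; 4·1 + 9·1) = (7, 13)
w2 = Bw1 = (3·7 + 4·13; 4·7 + 9·13) = (73, 145)
Bw2 = (799, 1597)
w2·Bw2 = 289892; w2·w2 = 26354; μ ≈ 289892/26354 = 10.9999

10.9999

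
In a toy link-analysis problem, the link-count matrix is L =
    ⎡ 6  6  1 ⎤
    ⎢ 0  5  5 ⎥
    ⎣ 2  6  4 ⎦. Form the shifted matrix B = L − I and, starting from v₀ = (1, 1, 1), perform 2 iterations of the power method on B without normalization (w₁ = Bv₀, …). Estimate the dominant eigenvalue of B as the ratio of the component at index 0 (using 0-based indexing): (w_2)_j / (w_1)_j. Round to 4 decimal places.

μ ≈ 10.4167

B = L − I has rows (5, 6, 1); (0, 4, 5); (2, 6, 3)
w1 = Bv₀ = (12, 9, 11)
w2 = Bw1 = (125, 91, 111)
Ratio: 125/12 = 10.4167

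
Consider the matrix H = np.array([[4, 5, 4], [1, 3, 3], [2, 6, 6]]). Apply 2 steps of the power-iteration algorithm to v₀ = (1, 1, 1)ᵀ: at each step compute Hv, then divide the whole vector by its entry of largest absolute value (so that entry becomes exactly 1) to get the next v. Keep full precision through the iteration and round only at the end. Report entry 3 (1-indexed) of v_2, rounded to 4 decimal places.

Hv0 = (13.00000, 7.00000, 14.00000); divide by 14.00000 → v1 = (0.92857, 0.50000, 1.00000)
Hv1 = (10.21429, 5.42857, 10.85714); divide by 10.85714 → v2 = (0.94079, 0.50000, 1.00000)
Requested entry of v2: 152/152 = 1.0000

1.0000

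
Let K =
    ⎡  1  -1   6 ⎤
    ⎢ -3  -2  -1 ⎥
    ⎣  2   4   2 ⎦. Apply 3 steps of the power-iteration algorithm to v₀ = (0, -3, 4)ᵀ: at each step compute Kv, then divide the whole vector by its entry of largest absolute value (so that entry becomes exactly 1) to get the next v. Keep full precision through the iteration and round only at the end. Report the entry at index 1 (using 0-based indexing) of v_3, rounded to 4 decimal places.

Kv0 = (27.00000, 2.00000, -4.00000); divide by 27.00000 → v1 = (1.00000, 0.07407, -0.14815)
Kv1 = (0.03704, -3.00000, 2.00000); divide by -3.00000 → v2 = (-0.01235, 1.00000, -0.66667)
Kv2 = (-5.01235, -1.29630, 2.64198); divide by -5.01235 → v3 = (1.00000, 0.25862, -0.52709)
Requested entry of v3: 105/406 = 0.2586

0.2586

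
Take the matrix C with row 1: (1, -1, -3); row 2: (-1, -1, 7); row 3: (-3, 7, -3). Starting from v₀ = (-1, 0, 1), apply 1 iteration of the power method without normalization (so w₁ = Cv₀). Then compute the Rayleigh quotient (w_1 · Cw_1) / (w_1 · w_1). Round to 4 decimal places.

w1 = Cv₀ = (1·(-1) + (-1)·0 + (-3)·1; (-1)·(-1) + (-1)·0 + 7·1; (-3)·(-1) + 7·0 + (-3)·1) = (-4, 8, 0)
Cw1 = (-12, -4, 68)
w1·Cw1 = (-4)·(-12) + 8·(-4) + 0·68 = 16; w1·w1 = (-4)·(-4) + 8·8 + 0·0 = 80
λ ≈ 16/80 = 0.2000

λ ≈ 0.2000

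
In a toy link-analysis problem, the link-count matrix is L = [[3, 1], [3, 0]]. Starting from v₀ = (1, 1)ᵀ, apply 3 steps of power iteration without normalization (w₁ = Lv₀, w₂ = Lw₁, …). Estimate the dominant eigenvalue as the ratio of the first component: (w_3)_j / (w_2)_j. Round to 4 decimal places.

w1 = Lv₀ = (3·1 + 1·1; 3·1 + 0·1) = (4, 3)
w2 = Lw1 = (3·4 + 1·3; 3·4 + 0·3) = (15, 12)
w3 = Lw2 = (57, 45)
Ratio at component: 57 / 15 = 3.8000

3.8000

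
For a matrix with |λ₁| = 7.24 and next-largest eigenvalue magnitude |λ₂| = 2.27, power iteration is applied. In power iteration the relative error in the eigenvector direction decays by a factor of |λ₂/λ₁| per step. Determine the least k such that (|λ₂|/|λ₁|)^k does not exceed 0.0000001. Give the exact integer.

|λ₂/λ₁| = 2.27/7.24 = 0.31354
Need k ≥ ln(0.0000001) / ln(0.31354) = -16.1181 / -1.1598 ≈ 13.897
Smallest integer k satisfying the bound: 14

14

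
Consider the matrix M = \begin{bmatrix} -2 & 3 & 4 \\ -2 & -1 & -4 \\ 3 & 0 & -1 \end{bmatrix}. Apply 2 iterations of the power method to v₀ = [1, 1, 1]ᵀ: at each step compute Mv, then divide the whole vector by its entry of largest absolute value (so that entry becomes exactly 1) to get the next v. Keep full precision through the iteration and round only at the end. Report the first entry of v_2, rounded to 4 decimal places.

1.0000

Mv0 = (5.00000, -7.00000, 2.00000); divide by -7.00000 → v1 = (-0.71429, 1.00000, -0.28571)
Mv1 = (3.28571, 1.57143, -1.85714); divide by 3.28571 → v2 = (1.00000, 0.47826, -0.56522)
Requested entry of v2: -23/-23 = 1.0000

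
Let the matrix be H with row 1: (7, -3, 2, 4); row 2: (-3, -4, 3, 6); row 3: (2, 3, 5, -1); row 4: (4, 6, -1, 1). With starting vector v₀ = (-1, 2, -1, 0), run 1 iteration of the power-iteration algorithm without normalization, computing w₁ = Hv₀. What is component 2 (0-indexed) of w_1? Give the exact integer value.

w1 = Hv₀ = (7·(-1) + (-3)·2 + 2·(-1) + 4·0; (-3)·(-1) + (-4)·2 + 3·(-1) + 6·0; 2·(-1) + 3·2 + 5·(-1) + (-1)·0; 4·(-1) + 6·2 + (-1)·(-1) + 1·0) = (-15, -8, -1, 9)
The requested component of w1 is -1.

-1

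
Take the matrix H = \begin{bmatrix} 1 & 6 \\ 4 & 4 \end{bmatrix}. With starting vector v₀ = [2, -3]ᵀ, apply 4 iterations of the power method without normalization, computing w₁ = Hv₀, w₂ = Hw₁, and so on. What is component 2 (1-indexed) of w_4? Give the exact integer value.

w1 = Hv₀ = (1·2 + 6·(-3); 4·2 + 4·(-3)) = (-16, -4)
w2 = Hw1 = (1·(-16) + 6·(-4); 4·(-16) + 4·(-4)) = (-40, -80)
w3 = Hw2 = (-520, -480)
w4 = Hw3 = (-3400, -4000)
The requested component of w4 is -4000.

-4000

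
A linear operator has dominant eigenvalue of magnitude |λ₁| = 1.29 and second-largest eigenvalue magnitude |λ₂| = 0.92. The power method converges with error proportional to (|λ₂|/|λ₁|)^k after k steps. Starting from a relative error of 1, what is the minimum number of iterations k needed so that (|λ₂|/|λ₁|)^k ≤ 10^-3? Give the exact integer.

|λ₂/λ₁| = 0.92/1.29 = 0.71318
Need k ≥ ln(10^-3) / ln(0.71318) = -6.9078 / -0.3380 ≈ 20.436
Smallest integer k satisfying the bound: 21

21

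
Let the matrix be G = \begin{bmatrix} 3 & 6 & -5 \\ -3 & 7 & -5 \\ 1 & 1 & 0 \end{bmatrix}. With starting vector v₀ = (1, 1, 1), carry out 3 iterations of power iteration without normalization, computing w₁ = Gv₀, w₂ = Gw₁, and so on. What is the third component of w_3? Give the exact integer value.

w1 = Gv₀ = (4, -1, 2)
w2 = Gw1 = (-4, -29, 3)
w3 = Gw2 = (-201, -206, -33)
The requested component of w3 is -33.

-33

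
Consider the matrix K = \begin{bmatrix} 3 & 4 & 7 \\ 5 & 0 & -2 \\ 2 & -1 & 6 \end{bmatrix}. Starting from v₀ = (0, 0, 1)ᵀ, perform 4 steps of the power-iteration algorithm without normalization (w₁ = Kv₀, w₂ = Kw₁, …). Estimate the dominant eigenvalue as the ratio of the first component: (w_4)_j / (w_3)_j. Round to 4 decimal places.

w1 = Kv₀ = (7, -2, 6)
w2 = Kw1 = (55, 23, 52)
w3 = Kw2 = (621, 171, 399)
w4 = Kw3 = (5340, 2307, 3465)
Ratio at component: 5340 / 621 = 8.5990

8.5990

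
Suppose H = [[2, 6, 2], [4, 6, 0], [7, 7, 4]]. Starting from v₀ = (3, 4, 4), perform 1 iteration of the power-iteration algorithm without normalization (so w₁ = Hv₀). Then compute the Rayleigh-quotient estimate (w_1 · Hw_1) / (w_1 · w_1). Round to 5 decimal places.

11.46504

w1 = Hv₀ = (2·3 + 6·4 + 2·4; 4·3 + 6·4 + 0·4; 7·3 + 7·4 + 4·4) = (38, 36, 65)
Hw1 = (422, 368, 778)
w1·Hw1 = 38·422 + 36·368 + 65·778 = 79854; w1·w1 = 38·38 + 36·36 + 65·65 = 6965
λ ≈ 79854/6965 = 11.46504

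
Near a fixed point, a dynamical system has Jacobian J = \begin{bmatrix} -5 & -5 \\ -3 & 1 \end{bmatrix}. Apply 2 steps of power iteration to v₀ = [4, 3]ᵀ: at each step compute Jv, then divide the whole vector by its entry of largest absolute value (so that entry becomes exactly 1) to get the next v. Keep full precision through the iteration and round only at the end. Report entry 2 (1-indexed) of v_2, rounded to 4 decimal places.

Jv0 = (-35.00000, -9.00000); divide by -35.00000 → v1 = (1.00000, 0.25714)
Jv1 = (-6.28571, -2.74286); divide by -6.28571 → v2 = (1.00000, 0.43636)
Requested entry of v2: 96/220 = 0.4364

0.4364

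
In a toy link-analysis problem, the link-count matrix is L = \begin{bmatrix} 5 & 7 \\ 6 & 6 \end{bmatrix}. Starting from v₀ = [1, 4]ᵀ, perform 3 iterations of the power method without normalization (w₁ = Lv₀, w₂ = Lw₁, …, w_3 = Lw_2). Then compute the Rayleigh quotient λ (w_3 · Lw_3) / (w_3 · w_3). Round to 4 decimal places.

w1 = Lv₀ = (5·1 + 7·4; 6·1 + 6·4) = (33, 30)
w2 = Lw1 = (5·33 + 7·30; 6·33 + 6·30) = (375, 378)
w3 = Lw2 = (4521, 4518)
Lw3 = (54231, 54234)
w3·Lw3 = 4521·54231 + 4518·54234 = 490207563; w3·w3 = 4521·4521 + 4518·4518 = 40851765
λ ≈ 490207563/40851765 = 11.9997

λ ≈ 11.9997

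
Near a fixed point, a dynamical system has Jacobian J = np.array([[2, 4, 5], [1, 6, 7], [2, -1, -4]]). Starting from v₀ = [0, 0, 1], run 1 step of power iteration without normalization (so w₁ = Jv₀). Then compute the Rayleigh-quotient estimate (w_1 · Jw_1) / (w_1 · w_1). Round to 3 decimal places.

w1 = Jv₀ = (5, 7, -4)
Jw1 = (18, 19, 19)
w1·Jw1 = 5·18 + 7·19 + (-4)·19 = 147; w1·w1 = 5·5 + 7·7 + (-4)·(-4) = 90
λ ≈ 147/90 = 1.633

λ ≈ 1.633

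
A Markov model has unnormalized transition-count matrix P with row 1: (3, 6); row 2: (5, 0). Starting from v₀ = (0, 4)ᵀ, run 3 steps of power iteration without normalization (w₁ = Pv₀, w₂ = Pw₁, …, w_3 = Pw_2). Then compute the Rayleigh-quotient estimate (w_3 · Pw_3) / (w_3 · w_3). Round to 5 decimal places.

λ ≈ 6.29897

w1 = Pv₀ = (3·0 + 6·4; 5·0 + 0·4) = (24, 0)
w2 = Pw1 = (3·24 + 6·0; 5·24 + 0·0) = (72, 120)
w3 = Pw2 = (936, 360)
Pw3 = (4968, 4680)
w3·Pw3 = 936·4968 + 360·4680 = 6334848; w3·w3 = 936·936 + 360·360 = 1005696
λ ≈ 6334848/1005696 = 6.29897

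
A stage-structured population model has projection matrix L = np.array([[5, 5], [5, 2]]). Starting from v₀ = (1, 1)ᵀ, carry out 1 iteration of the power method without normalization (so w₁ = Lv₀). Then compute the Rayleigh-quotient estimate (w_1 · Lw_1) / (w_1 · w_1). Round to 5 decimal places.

8.71141

w1 = Lv₀ = (5·1 + 5·1; 5·1 + 2·1) = (10, 7)
Lw1 = (85, 64)
w1·Lw1 = 10·85 + 7·64 = 1298; w1·w1 = 10·10 + 7·7 = 149
λ ≈ 1298/149 = 8.71141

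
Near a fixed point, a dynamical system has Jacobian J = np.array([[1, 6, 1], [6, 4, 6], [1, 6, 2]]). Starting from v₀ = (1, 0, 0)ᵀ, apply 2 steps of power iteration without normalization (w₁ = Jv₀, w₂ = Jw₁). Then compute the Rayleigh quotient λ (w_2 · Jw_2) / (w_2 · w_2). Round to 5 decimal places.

λ ≈ 10.77165

w1 = Jv₀ = (1, 6, 1)
w2 = Jw1 = (38, 36, 39)
Jw2 = (293, 606, 332)
w2·Jw2 = 38·293 + 36·606 + 39·332 = 45898; w2·w2 = 38·38 + 36·36 + 39·39 = 4261
λ ≈ 45898/4261 = 10.77165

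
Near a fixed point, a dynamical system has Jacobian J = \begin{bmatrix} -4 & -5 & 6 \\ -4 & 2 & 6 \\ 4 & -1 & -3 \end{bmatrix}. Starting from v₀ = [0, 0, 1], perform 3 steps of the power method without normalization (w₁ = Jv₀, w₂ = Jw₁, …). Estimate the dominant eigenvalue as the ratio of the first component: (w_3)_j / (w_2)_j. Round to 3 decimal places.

w1 = Jv₀ = ((-4)·0 + (-5)·0 + 6·1; (-4)·0 + 2·0 + 6·1; 4·0 + (-1)·0 + (-3)·1) = (6, 6, -3)
w2 = Jw1 = ((-4)·6 + (-5)·6 + 6·(-3); (-4)·6 + 2·6 + 6·(-3); 4·6 + (-1)·6 + (-3)·(-3)) = (-72, -30, 27)
w3 = Jw2 = (600, 390, -339)
Ratio at component: 600 / -72 = -8.333

λ ≈ -8.333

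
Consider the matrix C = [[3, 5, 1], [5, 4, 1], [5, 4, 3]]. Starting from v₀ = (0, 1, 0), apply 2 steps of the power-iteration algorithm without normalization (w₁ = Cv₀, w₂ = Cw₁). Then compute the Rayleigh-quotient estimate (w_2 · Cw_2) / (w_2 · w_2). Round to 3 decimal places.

λ ≈ 9.908

w1 = Cv₀ = (3·0 + 5·1 + 1·0; 5·0 + 4·1 + 1·0; 5·0 + 4·1 + 3·0) = (5, 4, 4)
w2 = Cw1 = (3·5 + 5·4 + 1·4; 5·5 + 4·4 + 1·4; 5·5 + 4·4 + 3·4) = (39, 45, 53)
Cw2 = (395, 428, 534)
w2·Cw2 = 39·395 + 45·428 + 53·534 = 62967; w2·w2 = 39·39 + 45·45 + 53·53 = 6355
λ ≈ 62967/6355 = 9.908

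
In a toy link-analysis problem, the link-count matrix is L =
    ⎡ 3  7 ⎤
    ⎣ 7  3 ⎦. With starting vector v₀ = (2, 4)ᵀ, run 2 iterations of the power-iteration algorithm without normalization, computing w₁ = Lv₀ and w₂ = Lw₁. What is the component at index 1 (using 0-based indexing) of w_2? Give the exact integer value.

w1 = Lv₀ = (34, 26)
w2 = Lw1 = (284, 316)
The requested component of w2 is 316.

316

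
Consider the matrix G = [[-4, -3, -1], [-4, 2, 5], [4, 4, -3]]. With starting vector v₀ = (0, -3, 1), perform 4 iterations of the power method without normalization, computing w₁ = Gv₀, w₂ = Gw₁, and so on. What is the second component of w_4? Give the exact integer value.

-4389

w1 = Gv₀ = ((-4)·0 + (-3)·(-3) + (-1)·1; (-4)·0 + 2·(-3) + 5·1; 4·0 + 4·(-3) + (-3)·1) = (8, -1, -15)
w2 = Gw1 = ((-4)·8 + (-3)·(-1) + (-1)·(-15); (-4)·8 + 2·(-1) + 5·(-15); 4·8 + 4·(-1) + (-3)·(-15)) = (-14, -109, 73)
w3 = Gw2 = (310, 203, -711)
w4 = Gw3 = (-1138, -4389, 4185)
The requested component of w4 is -4389.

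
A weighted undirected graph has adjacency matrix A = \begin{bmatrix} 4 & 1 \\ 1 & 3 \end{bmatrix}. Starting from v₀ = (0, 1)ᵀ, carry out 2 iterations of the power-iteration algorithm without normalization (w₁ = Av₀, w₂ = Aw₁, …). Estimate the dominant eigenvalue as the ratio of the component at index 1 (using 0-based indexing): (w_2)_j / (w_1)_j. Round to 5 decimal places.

λ ≈ 3.33333

w1 = Av₀ = (4·0 + 1·1; 1·0 + 3·1) = (1, 3)
w2 = Aw1 = (4·1 + 1·3; 1·1 + 3·3) = (7, 10)
Ratio at component: 10 / 3 = 3.33333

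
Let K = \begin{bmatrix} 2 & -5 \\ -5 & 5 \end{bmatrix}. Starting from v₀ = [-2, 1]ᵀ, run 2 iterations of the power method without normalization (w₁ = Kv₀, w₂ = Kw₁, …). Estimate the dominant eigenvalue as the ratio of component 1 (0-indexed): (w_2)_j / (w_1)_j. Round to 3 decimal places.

w1 = Kv₀ = (2·(-2) + (-5)·1; (-5)·(-2) + 5·1) = (-9, 15)
w2 = Kw1 = (2·(-9) + (-5)·15; (-5)·(-9) + 5·15) = (-93, 120)
Ratio at component: 120 / 15 = 8.000

8.000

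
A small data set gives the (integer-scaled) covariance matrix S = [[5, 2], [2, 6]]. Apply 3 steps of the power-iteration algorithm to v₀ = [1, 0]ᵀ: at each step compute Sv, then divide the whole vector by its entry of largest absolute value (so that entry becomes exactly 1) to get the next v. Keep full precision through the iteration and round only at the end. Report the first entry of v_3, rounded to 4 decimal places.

Sv0 = (5.00000, 2.00000); divide by 5.00000 → v1 = (1.00000, 0.40000)
Sv1 = (5.80000, 4.40000); divide by 5.80000 → v2 = (1.00000, 0.75862)
Sv2 = (6.51724, 6.55172); divide by 6.55172 → v3 = (0.99474, 1.00000)
Requested entry of v3: 189/190 = 0.9947

0.9947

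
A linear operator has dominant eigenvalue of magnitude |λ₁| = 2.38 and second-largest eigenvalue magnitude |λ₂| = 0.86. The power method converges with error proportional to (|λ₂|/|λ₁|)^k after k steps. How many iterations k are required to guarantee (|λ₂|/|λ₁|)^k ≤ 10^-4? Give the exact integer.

10

|λ₂/λ₁| = 0.86/2.38 = 0.36134
Need k ≥ ln(10^-4) / ln(0.36134) = -9.2103 / -1.0179 ≈ 9.048
Smallest integer k satisfying the bound: 10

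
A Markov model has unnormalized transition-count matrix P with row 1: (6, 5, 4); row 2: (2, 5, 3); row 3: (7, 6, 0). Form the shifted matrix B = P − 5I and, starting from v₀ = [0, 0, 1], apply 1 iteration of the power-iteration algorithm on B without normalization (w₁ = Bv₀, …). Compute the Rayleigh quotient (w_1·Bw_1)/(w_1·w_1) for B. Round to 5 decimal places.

B = P − 5I has rows (1, 5, 4); (2, 0, 3); (7, 6, -5)
w1 = Bv₀ = (4, 3, -5)
Bw1 = (-1, -7, 71)
w1·Bw1 = -380; w1·w1 = 50; μ ≈ -380/50 = -7.60000

-7.60000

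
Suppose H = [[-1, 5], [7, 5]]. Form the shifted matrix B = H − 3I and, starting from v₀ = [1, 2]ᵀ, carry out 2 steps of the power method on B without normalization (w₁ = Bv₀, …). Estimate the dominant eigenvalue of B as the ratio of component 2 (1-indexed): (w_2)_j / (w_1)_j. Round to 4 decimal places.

μ ≈ 5.8182

B = H − 3I has rows (-4, 5); (7, 2)
w1 = Bv₀ = ((-4)·1 + 5·2; 7·1 + 2·2) = (6, 11)
w2 = Bw1 = ((-4)·6 + 5·11; 7·6 + 2·11) = (31, 64)
Ratio: 64/11 = 5.8182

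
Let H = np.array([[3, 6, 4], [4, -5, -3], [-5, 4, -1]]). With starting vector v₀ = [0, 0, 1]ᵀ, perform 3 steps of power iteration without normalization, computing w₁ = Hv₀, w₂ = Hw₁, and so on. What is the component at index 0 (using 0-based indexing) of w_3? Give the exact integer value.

w1 = Hv₀ = (3·0 + 6·0 + 4·1; 4·0 + (-5)·0 + (-3)·1; (-5)·0 + 4·0 + (-1)·1) = (4, -3, -1)
w2 = Hw1 = (3·4 + 6·(-3) + 4·(-1); 4·4 + (-5)·(-3) + (-3)·(-1); (-5)·4 + 4·(-3) + (-1)·(-1)) = (-10, 34, -31)
w3 = Hw2 = (50, -117, 217)
The requested component of w3 is 50.

50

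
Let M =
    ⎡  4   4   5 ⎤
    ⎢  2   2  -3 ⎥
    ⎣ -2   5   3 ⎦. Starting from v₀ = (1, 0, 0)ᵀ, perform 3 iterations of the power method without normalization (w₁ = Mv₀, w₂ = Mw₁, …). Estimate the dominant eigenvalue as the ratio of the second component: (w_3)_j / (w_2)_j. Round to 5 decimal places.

λ ≈ 4.22222

w1 = Mv₀ = (4, 2, -2)
w2 = Mw1 = (14, 18, -4)
w3 = Mw2 = (108, 76, 50)
Ratio at component: 76 / 18 = 4.22222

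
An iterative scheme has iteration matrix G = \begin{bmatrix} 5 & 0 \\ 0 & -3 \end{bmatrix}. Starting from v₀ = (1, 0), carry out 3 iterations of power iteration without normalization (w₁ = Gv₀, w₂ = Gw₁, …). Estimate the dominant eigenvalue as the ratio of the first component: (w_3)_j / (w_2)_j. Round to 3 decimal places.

w1 = Gv₀ = (5, 0)
w2 = Gw1 = (25, 0)
w3 = Gw2 = (125, 0)
Ratio at component: 125 / 25 = 5.000

5.000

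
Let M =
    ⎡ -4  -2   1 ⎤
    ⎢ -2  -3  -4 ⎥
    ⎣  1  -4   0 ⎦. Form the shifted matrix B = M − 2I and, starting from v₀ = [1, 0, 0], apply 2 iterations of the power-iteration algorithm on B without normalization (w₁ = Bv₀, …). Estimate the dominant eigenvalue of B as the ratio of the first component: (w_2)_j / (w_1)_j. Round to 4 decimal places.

-6.8333

B = M − 2I has rows (-6, -2, 1); (-2, -5, -4); (1, -4, -2)
w1 = Bv₀ = ((-6)·1 + (-2)·0 + 1·0; (-2)·1 + (-5)·0 + (-4)·0; 1·1 + (-4)·0 + (-2)·0) = (-6, -2, 1)
w2 = Bw1 = ((-6)·(-6) + (-2)·(-2) + 1·1; (-2)·(-6) + (-5)·(-2) + (-4)·1; 1·(-6) + (-4)·(-2) + (-2)·1) = (41, 18, 0)
Ratio: 41/-6 = -6.8333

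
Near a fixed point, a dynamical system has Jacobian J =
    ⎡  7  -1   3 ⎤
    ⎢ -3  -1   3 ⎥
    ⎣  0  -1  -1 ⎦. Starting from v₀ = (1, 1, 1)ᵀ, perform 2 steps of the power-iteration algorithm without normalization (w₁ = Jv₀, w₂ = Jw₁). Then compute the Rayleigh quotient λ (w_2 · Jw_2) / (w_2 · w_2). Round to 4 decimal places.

6.8840

w1 = Jv₀ = (9, -1, -2)
w2 = Jw1 = (58, -32, 3)
Jw2 = (447, -133, 29)
w2·Jw2 = 58·447 + (-32)·(-133) + 3·29 = 30269; w2·w2 = 58·58 + (-32)·(-32) + 3·3 = 4397
λ ≈ 30269/4397 = 6.8840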